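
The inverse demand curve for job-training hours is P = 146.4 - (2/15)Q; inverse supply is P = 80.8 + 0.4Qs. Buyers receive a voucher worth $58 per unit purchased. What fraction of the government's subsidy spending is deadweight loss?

DWL / government spending = 145/618

Pre-subsidy: 146.4 - (2/15)Q = 80.8 + 0.4Q gives Q* = 123 and P* = 130.
With the rebate, buyers effectively pay Pb = Ps − 58, where Ps is the price sellers receive.
On the curves, Pb = 146.4 - (2/15)Q and Ps = 80.8 + 0.4Q; the wedge Ps − Pb = 58 gives 80.8 + 0.4Q − (146.4 - (2/15)Q) = 58, so Q' = 231.75.
Then Pb = 146.4 − (2/15)·231.75 = 115.5 and Ps = 80.8 + 0.4·231.75 = 173.5.
ΔCS = ½(123 + 231.75)(130 − 115.5) = 2571.9375; ΔPS = ½(123 + 231.75)(173.5 − 130) = 7715.8125.
Government spending = 58 × 231.75 = 13441.5.
DWL = ½ × 58 × (231.75 − 123) = 3153.75; fraction = 3153.75 / 13441.5 = 145/618.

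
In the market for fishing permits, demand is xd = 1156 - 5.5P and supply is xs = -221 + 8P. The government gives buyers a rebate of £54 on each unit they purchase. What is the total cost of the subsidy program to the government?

Government cost = £41634

Pre-subsidy: 1156 - 5.5P = -221 + 8P gives P* = 102, x* = 595.
With the rebate, buyers effectively pay Pb = Ps − 54, where Ps is the price sellers receive.
Demand in terms of Ps becomes xd = 1156 − 5.5(Ps − 54) = 1453 - 5.5Ps. Setting this equal to supply: 1453 - 5.5Ps = -221 + 8Ps, so Ps = 124.
Buyers pay Pb = 124 − 54 = 70; x' = -221 + 8·124 = 771.
Government outlay = subsidy × quantity = 54 × 771 = 41634.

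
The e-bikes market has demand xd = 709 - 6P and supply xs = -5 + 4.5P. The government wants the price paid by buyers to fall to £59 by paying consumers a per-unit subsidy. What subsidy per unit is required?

At a buyer price of 59, quantity demanded is 709 − 6·59 = 355.
Sellers supply 355 only when they receive Ps with -5 + 4.5·Ps = 355, i.e. Ps = 80.
s = Ps − Pb = 80 − 59 = 21.

Required subsidy s = £21 per unit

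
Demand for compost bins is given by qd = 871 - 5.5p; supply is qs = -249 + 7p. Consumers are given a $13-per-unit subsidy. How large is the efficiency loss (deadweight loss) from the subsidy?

Pre-subsidy: 871 - 5.5p = -249 + 7p gives p* = 89.6, q* = 378.2.
With the rebate, buyers effectively pay pb = ps − 13, where ps is the price sellers receive.
Demand in terms of ps becomes qd = 871 − 5.5(ps − 13) = 942.5 - 5.5ps. Setting this equal to supply: 942.5 - 5.5ps = -249 + 7ps, so ps = 95.32.
Buyers pay pb = 95.32 − 13 = 82.32; q' = -249 + 7·95.32 = 418.24.
The subsidy expands output by 418.24 − 378.2 = 40.04 past the efficient level; on those units the gap between marginal cost and willingness to pay runs from 0 up to 13.
DWL = ½ × 13 × 40.04 = 260.26.

Deadweight loss = $260.26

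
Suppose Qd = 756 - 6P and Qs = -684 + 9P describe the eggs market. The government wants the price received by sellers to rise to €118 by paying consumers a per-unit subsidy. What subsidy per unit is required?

At a seller price of 118, quantity supplied is -684 + 9·118 = 378.
Buyers absorb 378 only when they pay Pb with 756 − 6·Pb = 378, i.e. Pb = 63.
s = Ps − Pb = 118 − 63 = 55.

Required subsidy s = €55 per unit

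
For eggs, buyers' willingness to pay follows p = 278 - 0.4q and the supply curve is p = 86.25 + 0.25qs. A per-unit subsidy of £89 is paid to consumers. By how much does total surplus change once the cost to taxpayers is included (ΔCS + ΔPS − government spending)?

Net change in total surplus = -79210/13

Pre-subsidy: 278 - 0.4q = 86.25 + 0.25q gives q* = 295 and p* = 160.
With the rebate, buyers effectively pay pb = ps − 89, where ps is the price sellers receive.
On the curves, pb = 278 - 0.4q and ps = 86.25 + 0.25q; the wedge ps − pb = 89 gives 86.25 + 0.25q − (278 - 0.4q) = 89, so q' = 5615/13.
Then pb = 278 − 0.4·(5615/13) = 1368/13 and ps = 86.25 + 0.25·(5615/13) = 2525/13.
ΔCS = ½(295 + 5615/13)(160 − 1368/13) = 3364200/169; ΔPS = ½(295 + 5615/13)(2525/13 − 160) = 2102625/169.
Government spending = 89 × 5615/13 = 499735/13.
Net change = 3364200/169 + 2102625/169 − 499735/13 = -79210/13. The loss equals the DWL triangle ½·89·1780/13.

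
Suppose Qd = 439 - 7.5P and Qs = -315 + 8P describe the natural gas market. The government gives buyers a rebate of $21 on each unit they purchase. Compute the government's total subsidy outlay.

Pre-subsidy: 439 - 7.5P = -315 + 8P gives P* = 1508/31, Q* = 2299/31.
With the rebate, buyers effectively pay Pb = Ps − 21, where Ps is the price sellers receive.
Demand in terms of Ps becomes Qd = 439 − 7.5(Ps − 21) = 596.5 - 7.5Ps. Setting this equal to supply: 596.5 - 7.5Ps = -315 + 8Ps, so Ps = 1823/31.
Buyers pay Pb = 1823/31 − 21 = 1172/31; Q' = -315 + 8·(1823/31) = 4819/31.
Government outlay = subsidy × quantity = 21 × 4819/31 = 101199/31.

Government cost = 101199/31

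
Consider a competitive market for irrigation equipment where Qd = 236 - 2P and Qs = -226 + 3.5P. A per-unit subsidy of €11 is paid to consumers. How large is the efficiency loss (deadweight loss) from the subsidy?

Deadweight loss = €77

Pre-subsidy: 236 - 2P = -226 + 3.5P gives P* = 84, Q* = 68.
With the rebate, buyers effectively pay Pb = Ps − 11, where Ps is the price sellers receive.
Demand in terms of Ps becomes Qd = 236 − 2(Ps − 11) = 258 - 2Ps. Setting this equal to supply: 258 - 2Ps = -226 + 3.5Ps, so Ps = 88.
Buyers pay Pb = 88 − 11 = 77; Q' = -226 + 3.5·88 = 82.
The subsidy expands output by 82 − 68 = 14 past the efficient level; on those units the gap between marginal cost and willingness to pay runs from 0 up to 11.
DWL = ½ × 11 × 14 = 77.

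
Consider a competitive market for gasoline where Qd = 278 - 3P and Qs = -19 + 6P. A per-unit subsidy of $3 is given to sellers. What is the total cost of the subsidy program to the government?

Government cost = $555

Pre-subsidy: 278 - 3P = -19 + 6P gives P* = 33, Q* = 179.
With the subsidy, sellers receive Ps = Pb + 3 for each unit, where Pb is the price buyers pay.
Supply in terms of Pb becomes Qs = -19 + 6(Pb + 3) = -1 + 6Pb. Setting this equal to demand: 278 - 3Pb = -1 + 6Pb, so Pb = 31.
Sellers receive Ps = 31 + 3 = 34; Q' = 278 − 3·31 = 185.
Government outlay = subsidy × quantity = 3 × 185 = 555.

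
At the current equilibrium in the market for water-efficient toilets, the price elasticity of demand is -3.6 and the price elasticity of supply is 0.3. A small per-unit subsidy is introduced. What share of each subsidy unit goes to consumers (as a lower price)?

Consumer share = 1/13

For a small subsidy around the equilibrium, the benefit split depends on the relative slopes, which at a point are proportional to the elasticities.
Buyer share = εs/(εs + |εd|) = 0.3/(0.3 + 3.6) = 1/13; seller share = |εd|/(εs + |εd|) = 12/13.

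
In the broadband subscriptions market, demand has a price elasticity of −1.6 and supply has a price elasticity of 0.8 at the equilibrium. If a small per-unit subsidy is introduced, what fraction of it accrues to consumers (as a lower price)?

Consumer share = 1/3

For a small subsidy around the equilibrium, the benefit split depends on the relative slopes, which at a point are proportional to the elasticities.
Buyer share = εs/(εs + |εd|) = 0.8/(0.8 + 1.6) = 1/3; seller share = |εd|/(εs + |εd|) = 2/3.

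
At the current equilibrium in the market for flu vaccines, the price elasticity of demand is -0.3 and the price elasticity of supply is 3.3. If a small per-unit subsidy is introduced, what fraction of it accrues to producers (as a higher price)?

For a small subsidy around the equilibrium, the benefit split depends on the relative slopes, which at a point are proportional to the elasticities.
Buyer share = εs/(εs + |εd|) = 3.3/(3.3 + 0.3) = 11/12; seller share = |εd|/(εs + |εd|) = 1/12.
So producers capture 1/12 of the subsidy.

Producer share = 1/12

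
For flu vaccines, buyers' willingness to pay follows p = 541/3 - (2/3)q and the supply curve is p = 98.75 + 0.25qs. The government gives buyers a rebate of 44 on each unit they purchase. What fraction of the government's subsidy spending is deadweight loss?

DWL / government spending = 24/137

Pre-subsidy: 541/3 - (2/3)q = 98.75 + 0.25q gives q* = 89 and p* = 121.
With the rebate, buyers effectively pay pb = ps − 44, where ps is the price sellers receive.
On the curves, pb = 541/3 - (2/3)q and ps = 98.75 + 0.25q; the wedge ps − pb = 44 gives 98.75 + 0.25q − (541/3 - (2/3)q) = 44, so q' = 137.
Then pb = 541/3 − (2/3)·137 = 89 and ps = 98.75 + 0.25·137 = 133.
ΔCS = ½(89 + 137)(121 − 89) = 3616; ΔPS = ½(89 + 137)(133 − 121) = 1356.
Government spending = 44 × 137 = 6028.
DWL = ½ × 44 × (137 − 89) = 1056; fraction = 1056 / 6028 = 24/137.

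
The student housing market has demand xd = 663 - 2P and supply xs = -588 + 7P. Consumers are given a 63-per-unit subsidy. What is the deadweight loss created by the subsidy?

Deadweight loss = 3087

Pre-subsidy: 663 - 2P = -588 + 7P gives P* = 139, x* = 385.
With the rebate, buyers effectively pay Pb = Ps − 63, where Ps is the price sellers receive.
Demand in terms of Ps becomes xd = 663 − 2(Ps − 63) = 789 - 2Ps. Setting this equal to supply: 789 - 2Ps = -588 + 7Ps, so Ps = 153.
Buyers pay Pb = 153 − 63 = 90; x' = -588 + 7·153 = 483.
The subsidy expands output by 483 − 385 = 98 past the efficient level; on those units the gap between marginal cost and willingness to pay runs from 0 up to 63.
DWL = ½ × 63 × 98 = 3087.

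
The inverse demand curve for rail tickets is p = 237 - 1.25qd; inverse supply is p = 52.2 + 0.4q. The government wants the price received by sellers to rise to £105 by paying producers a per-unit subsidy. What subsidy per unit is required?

At a seller price of 105, quantity supplied is -130.5 + 2.5·105 = 132.
Buyers absorb 132 only when they pay pb = 237 − 1.25·132 = 72.
s = ps − pb = 105 − 72 = 33.

Required subsidy s = £33 per unit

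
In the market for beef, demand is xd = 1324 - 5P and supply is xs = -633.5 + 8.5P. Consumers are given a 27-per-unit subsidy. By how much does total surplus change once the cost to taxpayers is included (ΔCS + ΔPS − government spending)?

Pre-subsidy: 1324 - 5P = -633.5 + 8.5P gives P* = 145, x* = 599.
With the rebate, buyers effectively pay Pb = Ps − 27, where Ps is the price sellers receive.
Demand in terms of Ps becomes xd = 1324 − 5(Ps − 27) = 1459 - 5Ps. Setting this equal to supply: 1459 - 5Ps = -633.5 + 8.5Ps, so Ps = 155.
Buyers pay Pb = 155 − 27 = 128; x' = -633.5 + 8.5·155 = 684.
ΔCS = ½(599 + 684)(145 − 128) = 10905.5; ΔPS = ½(599 + 684)(155 − 145) = 6415.
Government spending = 27 × 684 = 18468.
Net change = 10905.5 + 6415 − 18468 = -1147.5. The loss equals the DWL triangle ½·27·85.

Net change in total surplus = -1147.5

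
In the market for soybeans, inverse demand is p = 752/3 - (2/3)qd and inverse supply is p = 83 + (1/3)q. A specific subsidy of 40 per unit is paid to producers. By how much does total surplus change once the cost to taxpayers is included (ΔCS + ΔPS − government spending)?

Pre-subsidy: 752/3 - (2/3)q = 83 + (1/3)q gives q* = 503/3 and p* = 1250/9.
With the subsidy, sellers receive ps = pb + 40 for each unit, where pb is the price buyers pay.
On the curves, pb = 752/3 - (2/3)q and ps = 83 + (1/3)q; the wedge ps − pb = 40 gives 83 + (1/3)q − (752/3 - (2/3)q) = 40, so q' = 623/3.
Then pb = 752/3 − (2/3)·(623/3) = 1010/9 and ps = 83 + (1/3)·(623/3) = 1370/9.
ΔCS = ½(503/3 + 623/3)(1250/9 − 1010/9) = 45040/9; ΔPS = ½(503/3 + 623/3)(1370/9 − 1250/9) = 22520/9.
Government spending = 40 × 623/3 = 24920/3.
Net change = 45040/9 + 22520/9 − 24920/3 = -800. The loss equals the DWL triangle ½·40·40.

Net change in total surplus = -800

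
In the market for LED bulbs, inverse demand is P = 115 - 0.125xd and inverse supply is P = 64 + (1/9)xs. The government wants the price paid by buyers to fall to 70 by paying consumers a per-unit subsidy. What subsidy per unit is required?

Required subsidy s = 34 per unit

At a buyer price of 70, quantity demanded is 920 − 8·70 = 360.
Sellers supply 360 only when they receive Ps = 64 + (1/9)·360 = 104.
s = Ps − Pb = 104 − 70 = 34.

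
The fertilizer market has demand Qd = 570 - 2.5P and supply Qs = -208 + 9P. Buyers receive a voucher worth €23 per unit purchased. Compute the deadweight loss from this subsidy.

Pre-subsidy: 570 - 2.5P = -208 + 9P gives P* = 1556/23, Q* = 9220/23.
With the rebate, buyers effectively pay Pb = Ps − 23, where Ps is the price sellers receive.
Demand in terms of Ps becomes Qd = 570 − 2.5(Ps − 23) = 627.5 - 2.5Ps. Setting this equal to supply: 627.5 - 2.5Ps = -208 + 9Ps, so Ps = 1671/23.
Buyers pay Pb = 1671/23 − 23 = 1142/23; Q' = -208 + 9·(1671/23) = 10255/23.
The subsidy expands output by 10255/23 − 9220/23 = 45 past the efficient level; on those units the gap between marginal cost and willingness to pay runs from 0 up to 23.
DWL = ½ × 23 × 45 = 517.5.

Deadweight loss = €517.5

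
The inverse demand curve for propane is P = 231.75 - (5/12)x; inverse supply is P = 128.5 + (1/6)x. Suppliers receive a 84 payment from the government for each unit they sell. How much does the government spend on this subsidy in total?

Pre-subsidy: 231.75 - (5/12)x = 128.5 + (1/6)x gives x* = 177 and P* = 158.
With the subsidy, sellers receive Ps = Pb + 84 for each unit, where Pb is the price buyers pay.
On the curves, Pb = 231.75 - (5/12)x and Ps = 128.5 + (1/6)x; the wedge Ps − Pb = 84 gives 128.5 + (1/6)x − (231.75 - (5/12)x) = 84, so x' = 321.
Then Pb = 231.75 − (5/12)·321 = 98 and Ps = 128.5 + (1/6)·321 = 182.
Government outlay = subsidy × quantity = 84 × 321 = 26964.

Government cost = 26964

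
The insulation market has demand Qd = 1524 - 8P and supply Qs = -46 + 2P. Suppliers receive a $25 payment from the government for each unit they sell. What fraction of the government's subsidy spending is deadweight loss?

Pre-subsidy: 1524 - 8P = -46 + 2P gives P* = 157, Q* = 268.
With the subsidy, sellers receive Ps = Pb + 25 for each unit, where Pb is the price buyers pay.
Supply in terms of Pb becomes Qs = -46 + 2(Pb + 25) = 4 + 2Pb. Setting this equal to demand: 1524 - 8Pb = 4 + 2Pb, so Pb = 152.
Sellers receive Ps = 152 + 25 = 177; Q' = 1524 − 8·152 = 308.
ΔCS = ½(268 + 308)(157 − 152) = 1440; ΔPS = ½(268 + 308)(177 − 157) = 5760.
Government spending = 25 × 308 = 7700.
DWL = ½ × 25 × (308 − 268) = 500; fraction = 500 / 7700 = 5/77.

DWL / government spending = 5/77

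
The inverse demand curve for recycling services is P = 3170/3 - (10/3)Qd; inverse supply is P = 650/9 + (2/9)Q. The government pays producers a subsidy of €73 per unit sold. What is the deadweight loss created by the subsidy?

Pre-subsidy: 3170/3 - (10/3)Q = 650/9 + (2/9)Q gives Q* = 276.875 and P* = 133.75.
With the subsidy, sellers receive Ps = Pb + 73 for each unit, where Pb is the price buyers pay.
On the curves, Pb = 3170/3 - (10/3)Q and Ps = 650/9 + (2/9)Q; the wedge Ps − Pb = 73 gives 650/9 + (2/9)Q − (3170/3 - (10/3)Q) = 73, so Q' = 297.40625.
Then Pb = 3170/3 − (10/3)·297.40625 = 65.3125 and Ps = 650/9 + (2/9)·297.40625 = 138.3125.
The subsidy expands output by 297.40625 − 276.875 = 20.53125 past the efficient level; on those units the gap between marginal cost and willingness to pay runs from 0 up to 73.
DWL = ½ × 73 × 20.53125 = 749.390625.

Deadweight loss = €749.390625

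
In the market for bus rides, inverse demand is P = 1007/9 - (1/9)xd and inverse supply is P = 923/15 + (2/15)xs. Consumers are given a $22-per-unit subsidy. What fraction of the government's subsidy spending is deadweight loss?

DWL / government spending = 45/296

Pre-subsidy: 1007/9 - (1/9)x = 923/15 + (2/15)x gives x* = 206 and P* = 89.
With the rebate, buyers effectively pay Pb = Ps − 22, where Ps is the price sellers receive.
On the curves, Pb = 1007/9 - (1/9)x and Ps = 923/15 + (2/15)x; the wedge Ps − Pb = 22 gives 923/15 + (2/15)x − (1007/9 - (1/9)x) = 22, so x' = 296.
Then Pb = 1007/9 − (1/9)·296 = 79 and Ps = 923/15 + (2/15)·296 = 101.
ΔCS = ½(206 + 296)(89 − 79) = 2510; ΔPS = ½(206 + 296)(101 − 89) = 3012.
Government spending = 22 × 296 = 6512.
DWL = ½ × 22 × (296 − 206) = 990; fraction = 990 / 6512 = 45/296.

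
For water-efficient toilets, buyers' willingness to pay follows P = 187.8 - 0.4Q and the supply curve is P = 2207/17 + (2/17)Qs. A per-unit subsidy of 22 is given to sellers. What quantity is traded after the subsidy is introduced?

Q' = 154.5

Pre-subsidy: 187.8 - 0.4Q = 2207/17 + (2/17)Q gives Q* = 112 and P* = 143.
With the subsidy, sellers receive Ps = Pb + 22 for each unit, where Pb is the price buyers pay.
On the curves, Pb = 187.8 - 0.4Q and Ps = 2207/17 + (2/17)Q; the wedge Ps − Pb = 22 gives 2207/17 + (2/17)Q − (187.8 - 0.4Q) = 22, so Q' = 154.5.
Then Pb = 187.8 − 0.4·154.5 = 126 and Ps = 2207/17 + (2/17)·154.5 = 148.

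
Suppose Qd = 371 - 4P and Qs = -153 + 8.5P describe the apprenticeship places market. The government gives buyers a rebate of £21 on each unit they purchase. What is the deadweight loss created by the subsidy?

Pre-subsidy: 371 - 4P = -153 + 8.5P gives P* = 41.92, Q* = 203.32.
With the rebate, buyers effectively pay Pb = Ps − 21, where Ps is the price sellers receive.
Demand in terms of Ps becomes Qd = 371 − 4(Ps − 21) = 455 - 4Ps. Setting this equal to supply: 455 - 4Ps = -153 + 8.5Ps, so Ps = 48.64.
Buyers pay Pb = 48.64 − 21 = 27.64; Q' = -153 + 8.5·48.64 = 260.44.
The subsidy expands output by 260.44 − 203.32 = 57.12 past the efficient level; on those units the gap between marginal cost and willingness to pay runs from 0 up to 21.
DWL = ½ × 21 × 57.12 = 599.76.

Deadweight loss = £599.76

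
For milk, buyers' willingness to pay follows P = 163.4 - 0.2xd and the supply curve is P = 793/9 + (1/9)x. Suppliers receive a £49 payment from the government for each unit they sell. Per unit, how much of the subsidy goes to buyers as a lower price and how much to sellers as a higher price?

Buyers gain £31.5 per unit; sellers gain £17.5 per unit

Pre-subsidy: 163.4 - 0.2x = 793/9 + (1/9)x gives x* = 242 and P* = 115.
With the subsidy, sellers receive Ps = Pb + 49 for each unit, where Pb is the price buyers pay.
On the curves, Pb = 163.4 - 0.2x and Ps = 793/9 + (1/9)x; the wedge Ps − Pb = 49 gives 793/9 + (1/9)x − (163.4 - 0.2x) = 49, so x' = 399.5.
Then Pb = 163.4 − 0.2·399.5 = 83.5 and Ps = 793/9 + (1/9)·399.5 = 132.5.
Buyers' price falls by P* − Pb = 115 − 83.5 = 31.5; sellers' price rises by Ps − P* = 132.5 − 115 = 17.5.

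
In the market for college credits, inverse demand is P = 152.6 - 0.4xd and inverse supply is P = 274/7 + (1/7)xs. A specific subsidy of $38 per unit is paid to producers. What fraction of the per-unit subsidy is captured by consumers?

Pre-subsidy: 152.6 - 0.4x = 274/7 + (1/7)x gives x* = 209 and P* = 69.
With the subsidy, sellers receive Ps = Pb + 38 for each unit, where Pb is the price buyers pay.
On the curves, Pb = 152.6 - 0.4x and Ps = 274/7 + (1/7)x; the wedge Ps − Pb = 38 gives 274/7 + (1/7)x − (152.6 - 0.4x) = 38, so x' = 279.
Then Pb = 152.6 − 0.4·279 = 41 and Ps = 274/7 + (1/7)·279 = 79.
Buyers' price falls by P* − Pb = 69 − 41 = 28; sellers' price rises by Ps − P* = 79 − 69 = 10.
So consumers capture 28/38 = 14/19 of each unit of subsidy.

Consumer share = 14/19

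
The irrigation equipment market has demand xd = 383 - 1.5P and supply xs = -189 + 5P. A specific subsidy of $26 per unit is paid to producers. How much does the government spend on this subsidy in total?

Pre-subsidy: 383 - 1.5P = -189 + 5P gives P* = 88, x* = 251.
With the subsidy, sellers receive Ps = Pb + 26 for each unit, where Pb is the price buyers pay.
Supply in terms of Pb becomes xs = -189 + 5(Pb + 26) = -59 + 5Pb. Setting this equal to demand: 383 - 1.5Pb = -59 + 5Pb, so Pb = 68.
Sellers receive Ps = 68 + 26 = 94; x' = 383 − 1.5·68 = 281.
Government outlay = subsidy × quantity = 26 × 281 = 7306.

Government cost = $7306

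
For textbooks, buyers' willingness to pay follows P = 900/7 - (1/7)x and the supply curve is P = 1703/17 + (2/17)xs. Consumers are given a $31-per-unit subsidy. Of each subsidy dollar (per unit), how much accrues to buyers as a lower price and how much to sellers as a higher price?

Pre-subsidy: 900/7 - (1/7)x = 1703/17 + (2/17)x gives x* = 109 and P* = 113.
With the rebate, buyers effectively pay Pb = Ps − 31, where Ps is the price sellers receive.
On the curves, Pb = 900/7 - (1/7)x and Ps = 1703/17 + (2/17)x; the wedge Ps − Pb = 31 gives 1703/17 + (2/17)x − (900/7 - (1/7)x) = 31, so x' = 228.
Then Pb = 900/7 − (1/7)·228 = 96 and Ps = 1703/17 + (2/17)·228 = 127.
Buyers' price falls by P* − Pb = 113 − 96 = 17; sellers' price rises by Ps − P* = 127 − 113 = 14.

Buyers gain $17 per unit; sellers gain $14 per unit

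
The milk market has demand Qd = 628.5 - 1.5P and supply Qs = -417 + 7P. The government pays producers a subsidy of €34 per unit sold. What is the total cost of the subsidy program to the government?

Pre-subsidy: 628.5 - 1.5P = -417 + 7P gives P* = 123, Q* = 444.
With the subsidy, sellers receive Ps = Pb + 34 for each unit, where Pb is the price buyers pay.
Supply in terms of Pb becomes Qs = -417 + 7(Pb + 34) = -179 + 7Pb. Setting this equal to demand: 628.5 - 1.5Pb = -179 + 7Pb, so Pb = 95.
Sellers receive Ps = 95 + 34 = 129; Q' = 628.5 − 1.5·95 = 486.
Government outlay = subsidy × quantity = 34 × 486 = 16524.

Government cost = €16524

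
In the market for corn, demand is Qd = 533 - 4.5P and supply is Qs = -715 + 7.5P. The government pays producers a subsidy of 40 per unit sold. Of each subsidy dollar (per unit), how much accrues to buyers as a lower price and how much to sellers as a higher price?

Pre-subsidy: 533 - 4.5P = -715 + 7.5P gives P* = 104, Q* = 65.
With the subsidy, sellers receive Ps = Pb + 40 for each unit, where Pb is the price buyers pay.
Supply in terms of Pb becomes Qs = -715 + 7.5(Pb + 40) = -415 + 7.5Pb. Setting this equal to demand: 533 - 4.5Pb = -415 + 7.5Pb, so Pb = 79.
Sellers receive Ps = 79 + 40 = 119; Q' = 533 − 4.5·79 = 177.5.
Buyers' price falls by P* − Pb = 104 − 79 = 25; sellers' price rises by Ps − P* = 119 − 104 = 15.

Buyers gain 25 per unit; sellers gain 15 per unit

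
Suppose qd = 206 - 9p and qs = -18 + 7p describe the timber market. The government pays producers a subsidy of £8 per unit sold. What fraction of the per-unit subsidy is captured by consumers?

Pre-subsidy: 206 - 9p = -18 + 7p gives p* = 14, q* = 80.
With the subsidy, sellers receive ps = pb + 8 for each unit, where pb is the price buyers pay.
Supply in terms of pb becomes qs = -18 + 7(pb + 8) = 38 + 7pb. Setting this equal to demand: 206 - 9pb = 38 + 7pb, so pb = 10.5.
Sellers receive ps = 10.5 + 8 = 18.5; q' = 206 − 9·10.5 = 111.5.
Buyers' price falls by p* − pb = 14 − 10.5 = 3.5; sellers' price rises by ps − p* = 18.5 − 14 = 4.5.
So consumers capture 3.5/8 = 0.4375 of each unit of subsidy.

Consumer share = 0.4375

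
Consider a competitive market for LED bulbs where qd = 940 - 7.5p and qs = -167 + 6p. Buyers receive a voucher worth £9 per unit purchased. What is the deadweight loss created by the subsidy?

Pre-subsidy: 940 - 7.5p = -167 + 6p gives p* = 82, q* = 325.
With the rebate, buyers effectively pay pb = ps − 9, where ps is the price sellers receive.
Demand in terms of ps becomes qd = 940 − 7.5(ps − 9) = 1007.5 - 7.5ps. Setting this equal to supply: 1007.5 - 7.5ps = -167 + 6ps, so ps = 87.
Buyers pay pb = 87 − 9 = 78; q' = -167 + 6·87 = 355.
The subsidy expands output by 355 − 325 = 30 past the efficient level; on those units the gap between marginal cost and willingness to pay runs from 0 up to 9.
DWL = ½ × 9 × 30 = 135.

Deadweight loss = £135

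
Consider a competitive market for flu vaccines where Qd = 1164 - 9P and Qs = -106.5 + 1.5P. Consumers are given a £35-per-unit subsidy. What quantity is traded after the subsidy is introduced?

Q' = 120

Pre-subsidy: 1164 - 9P = -106.5 + 1.5P gives P* = 121, Q* = 75.
With the rebate, buyers effectively pay Pb = Ps − 35, where Ps is the price sellers receive.
Demand in terms of Ps becomes Qd = 1164 − 9(Ps − 35) = 1479 - 9Ps. Setting this equal to supply: 1479 - 9Ps = -106.5 + 1.5Ps, so Ps = 151.
Buyers pay Pb = 151 − 35 = 116; Q' = -106.5 + 1.5·151 = 120.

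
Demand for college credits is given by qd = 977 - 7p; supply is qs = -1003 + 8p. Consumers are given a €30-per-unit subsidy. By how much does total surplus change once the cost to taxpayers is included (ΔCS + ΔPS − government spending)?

Net change in total surplus = -€1680

Pre-subsidy: 977 - 7p = -1003 + 8p gives p* = 132, q* = 53.
With the rebate, buyers effectively pay pb = ps − 30, where ps is the price sellers receive.
Demand in terms of ps becomes qd = 977 − 7(ps − 30) = 1187 - 7ps. Setting this equal to supply: 1187 - 7ps = -1003 + 8ps, so ps = 146.
Buyers pay pb = 146 − 30 = 116; q' = -1003 + 8·146 = 165.
ΔCS = ½(53 + 165)(132 − 116) = 1744; ΔPS = ½(53 + 165)(146 − 132) = 1526.
Government spending = 30 × 165 = 4950.
Net change = 1744 + 1526 − 4950 = -1680. The loss equals the DWL triangle ½·30·112.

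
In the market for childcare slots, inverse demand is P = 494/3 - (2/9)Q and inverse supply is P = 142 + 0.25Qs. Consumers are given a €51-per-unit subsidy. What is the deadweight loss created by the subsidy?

Pre-subsidy: 494/3 - (2/9)Q = 142 + 0.25Q gives Q* = 48 and P* = 154.
With the rebate, buyers effectively pay Pb = Ps − 51, where Ps is the price sellers receive.
On the curves, Pb = 494/3 - (2/9)Q and Ps = 142 + 0.25Q; the wedge Ps − Pb = 51 gives 142 + 0.25Q − (494/3 - (2/9)Q) = 51, so Q' = 156.
Then Pb = 494/3 − (2/9)·156 = 130 and Ps = 142 + 0.25·156 = 181.
The subsidy expands output by 156 − 48 = 108 past the efficient level; on those units the gap between marginal cost and willingness to pay runs from 0 up to 51.
DWL = ½ × 51 × 108 = 2754.

Deadweight loss = €2754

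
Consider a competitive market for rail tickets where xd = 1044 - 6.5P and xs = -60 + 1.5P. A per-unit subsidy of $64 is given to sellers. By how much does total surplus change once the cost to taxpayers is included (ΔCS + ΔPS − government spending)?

Net change in total surplus = -$2496

Pre-subsidy: 1044 - 6.5P = -60 + 1.5P gives P* = 138, x* = 147.
With the subsidy, sellers receive Ps = Pb + 64 for each unit, where Pb is the price buyers pay.
Supply in terms of Pb becomes xs = -60 + 1.5(Pb + 64) = 36 + 1.5Pb. Setting this equal to demand: 1044 - 6.5Pb = 36 + 1.5Pb, so Pb = 126.
Sellers receive Ps = 126 + 64 = 190; x' = 1044 − 6.5·126 = 225.
ΔCS = ½(147 + 225)(138 − 126) = 2232; ΔPS = ½(147 + 225)(190 − 138) = 9672.
Government spending = 64 × 225 = 14400.
Net change = 2232 + 9672 − 14400 = -2496. The loss equals the DWL triangle ½·64·78.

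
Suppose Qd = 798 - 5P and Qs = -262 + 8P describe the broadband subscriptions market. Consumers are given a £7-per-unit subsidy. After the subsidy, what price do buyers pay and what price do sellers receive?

Buyers pay 1004/13; sellers receive 1095/13

Pre-subsidy: 798 - 5P = -262 + 8P gives P* = 1060/13, Q* = 5074/13.
With the rebate, buyers effectively pay Pb = Ps − 7, where Ps is the price sellers receive.
Demand in terms of Ps becomes Qd = 798 − 5(Ps − 7) = 833 - 5Ps. Setting this equal to supply: 833 - 5Ps = -262 + 8Ps, so Ps = 1095/13.
Buyers pay Pb = 1095/13 − 7 = 1004/13; Q' = -262 + 8·(1095/13) = 5354/13.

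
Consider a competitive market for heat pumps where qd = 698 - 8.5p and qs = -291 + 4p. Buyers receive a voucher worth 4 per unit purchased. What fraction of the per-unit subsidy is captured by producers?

Producer share = 0.68

Pre-subsidy: 698 - 8.5p = -291 + 4p gives p* = 79.12, q* = 25.48.
With the rebate, buyers effectively pay pb = ps − 4, where ps is the price sellers receive.
Demand in terms of ps becomes qd = 698 − 8.5(ps − 4) = 732 - 8.5ps. Setting this equal to supply: 732 - 8.5ps = -291 + 4ps, so ps = 81.84.
Buyers pay pb = 81.84 − 4 = 77.84; q' = -291 + 4·81.84 = 36.36.
Buyers' price falls by p* − pb = 79.12 − 77.84 = 1.28; sellers' price rises by ps − p* = 81.84 − 79.12 = 2.72.
So producers capture 2.72/4 = 0.68 of each unit of subsidy.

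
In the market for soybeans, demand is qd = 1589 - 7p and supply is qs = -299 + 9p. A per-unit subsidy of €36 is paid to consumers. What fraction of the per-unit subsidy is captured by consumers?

Consumer share = 0.5625

Pre-subsidy: 1589 - 7p = -299 + 9p gives p* = 118, q* = 763.
With the rebate, buyers effectively pay pb = ps − 36, where ps is the price sellers receive.
Demand in terms of ps becomes qd = 1589 − 7(ps − 36) = 1841 - 7ps. Setting this equal to supply: 1841 - 7ps = -299 + 9ps, so ps = 133.75.
Buyers pay pb = 133.75 − 36 = 97.75; q' = -299 + 9·133.75 = 904.75.
Buyers' price falls by p* − pb = 118 − 97.75 = 20.25; sellers' price rises by ps − p* = 133.75 − 118 = 15.75.
So consumers capture 20.25/36 = 0.5625 of each unit of subsidy.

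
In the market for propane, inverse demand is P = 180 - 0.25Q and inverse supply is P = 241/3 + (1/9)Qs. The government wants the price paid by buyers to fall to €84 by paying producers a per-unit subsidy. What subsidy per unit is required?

At a buyer price of 84, quantity demanded is 720 − 4·84 = 384.
Sellers supply 384 only when they receive Ps = 241/3 + (1/9)·384 = 123.
s = Ps − Pb = 123 − 84 = 39.

Required subsidy s = €39 per unit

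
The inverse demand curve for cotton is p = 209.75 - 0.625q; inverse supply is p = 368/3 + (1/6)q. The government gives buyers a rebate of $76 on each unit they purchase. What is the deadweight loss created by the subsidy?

Deadweight loss = $3648

Pre-subsidy: 209.75 - 0.625q = 368/3 + (1/6)q gives q* = 110 and p* = 141.
With the rebate, buyers effectively pay pb = ps − 76, where ps is the price sellers receive.
On the curves, pb = 209.75 - 0.625q and ps = 368/3 + (1/6)q; the wedge ps − pb = 76 gives 368/3 + (1/6)q − (209.75 - 0.625q) = 76, so q' = 206.
Then pb = 209.75 − 0.625·206 = 81 and ps = 368/3 + (1/6)·206 = 157.
The subsidy expands output by 206 − 110 = 96 past the efficient level; on those units the gap between marginal cost and willingness to pay runs from 0 up to 76.
DWL = ½ × 76 × 96 = 3648.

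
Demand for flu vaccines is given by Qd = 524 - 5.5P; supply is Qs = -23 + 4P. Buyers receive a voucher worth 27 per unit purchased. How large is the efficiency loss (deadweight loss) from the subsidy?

Deadweight loss = 16038/19

Pre-subsidy: 524 - 5.5P = -23 + 4P gives P* = 1094/19, Q* = 3939/19.
With the rebate, buyers effectively pay Pb = Ps − 27, where Ps is the price sellers receive.
Demand in terms of Ps becomes Qd = 524 − 5.5(Ps − 27) = 672.5 - 5.5Ps. Setting this equal to supply: 672.5 - 5.5Ps = -23 + 4Ps, so Ps = 1391/19.
Buyers pay Pb = 1391/19 − 27 = 878/19; Q' = -23 + 4·(1391/19) = 5127/19.
The subsidy expands output by 5127/19 − 3939/19 = 1188/19 past the efficient level; on those units the gap between marginal cost and willingness to pay runs from 0 up to 27.
DWL = ½ × 27 × 1188/19 = 16038/19.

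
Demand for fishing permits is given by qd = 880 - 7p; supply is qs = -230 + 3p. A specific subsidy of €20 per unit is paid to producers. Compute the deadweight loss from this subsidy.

Pre-subsidy: 880 - 7p = -230 + 3p gives p* = 111, q* = 103.
With the subsidy, sellers receive ps = pb + 20 for each unit, where pb is the price buyers pay.
Supply in terms of pb becomes qs = -230 + 3(pb + 20) = -170 + 3pb. Setting this equal to demand: 880 - 7pb = -170 + 3pb, so pb = 105.
Sellers receive ps = 105 + 20 = 125; q' = 880 − 7·105 = 145.
The subsidy expands output by 145 − 103 = 42 past the efficient level; on those units the gap between marginal cost and willingness to pay runs from 0 up to 20.
DWL = ½ × 20 × 42 = 420.

Deadweight loss = €420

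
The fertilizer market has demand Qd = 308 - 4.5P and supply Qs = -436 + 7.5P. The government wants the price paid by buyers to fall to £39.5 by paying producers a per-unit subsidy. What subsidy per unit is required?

Required subsidy s = £36 per unit

At a buyer price of 39.5, quantity demanded is 308 − 4.5·39.5 = 130.25.
Sellers supply 130.25 only when they receive Ps with -436 + 7.5·Ps = 130.25, i.e. Ps = 75.5.
s = Ps − Pb = 75.5 − 39.5 = 36.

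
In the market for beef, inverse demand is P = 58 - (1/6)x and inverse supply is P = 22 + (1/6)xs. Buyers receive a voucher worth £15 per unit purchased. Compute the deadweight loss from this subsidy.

Pre-subsidy: 58 - (1/6)x = 22 + (1/6)x gives x* = 108 and P* = 40.
With the rebate, buyers effectively pay Pb = Ps − 15, where Ps is the price sellers receive.
On the curves, Pb = 58 - (1/6)x and Ps = 22 + (1/6)x; the wedge Ps − Pb = 15 gives 22 + (1/6)x − (58 - (1/6)x) = 15, so x' = 153.
Then Pb = 58 − (1/6)·153 = 32.5 and Ps = 22 + (1/6)·153 = 47.5.
The subsidy expands output by 153 − 108 = 45 past the efficient level; on those units the gap between marginal cost and willingness to pay runs from 0 up to 15.
DWL = ½ × 15 × 45 = 337.5.

Deadweight loss = £337.5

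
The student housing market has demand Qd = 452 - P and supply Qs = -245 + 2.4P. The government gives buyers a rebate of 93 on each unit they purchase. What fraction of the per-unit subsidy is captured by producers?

Producer share = 5/17

Pre-subsidy: 452 - P = -245 + 2.4P gives P* = 205, Q* = 247.
With the rebate, buyers effectively pay Pb = Ps − 93, where Ps is the price sellers receive.
Demand in terms of Ps becomes Qd = 452 − 1(Ps − 93) = 545 - Ps. Setting this equal to supply: 545 - Ps = -245 + 2.4Ps, so Ps = 3950/17.
Buyers pay Pb = 3950/17 − 93 = 2369/17; Q' = -245 + 2.4·(3950/17) = 5315/17.
Buyers' price falls by P* − Pb = 205 − 2369/17 = 1116/17; sellers' price rises by Ps − P* = 3950/17 − 205 = 465/17.
So producers capture (465/17)/93 = 5/17 of each unit of subsidy.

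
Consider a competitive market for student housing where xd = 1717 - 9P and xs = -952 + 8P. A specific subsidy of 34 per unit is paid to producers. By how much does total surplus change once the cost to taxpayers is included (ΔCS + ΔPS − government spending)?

Pre-subsidy: 1717 - 9P = -952 + 8P gives P* = 157, x* = 304.
With the subsidy, sellers receive Ps = Pb + 34 for each unit, where Pb is the price buyers pay.
Supply in terms of Pb becomes xs = -952 + 8(Pb + 34) = -680 + 8Pb. Setting this equal to demand: 1717 - 9Pb = -680 + 8Pb, so Pb = 141.
Sellers receive Ps = 141 + 34 = 175; x' = 1717 − 9·141 = 448.
ΔCS = ½(304 + 448)(157 − 141) = 6016; ΔPS = ½(304 + 448)(175 − 157) = 6768.
Government spending = 34 × 448 = 15232.
Net change = 6016 + 6768 − 15232 = -2448. The loss equals the DWL triangle ½·34·144.

Net change in total surplus = -2448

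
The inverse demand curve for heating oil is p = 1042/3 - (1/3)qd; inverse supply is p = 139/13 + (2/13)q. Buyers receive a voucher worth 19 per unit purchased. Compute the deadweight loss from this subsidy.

Deadweight loss = 370.5

Pre-subsidy: 1042/3 - (1/3)q = 139/13 + (2/13)q gives q* = 691 and p* = 117.
With the rebate, buyers effectively pay pb = ps − 19, where ps is the price sellers receive.
On the curves, pb = 1042/3 - (1/3)q and ps = 139/13 + (2/13)q; the wedge ps − pb = 19 gives 139/13 + (2/13)q − (1042/3 - (1/3)q) = 19, so q' = 730.
Then pb = 1042/3 − (1/3)·730 = 104 and ps = 139/13 + (2/13)·730 = 123.
The subsidy expands output by 730 − 691 = 39 past the efficient level; on those units the gap between marginal cost and willingness to pay runs from 0 up to 19.
DWL = ½ × 19 × 39 = 370.5.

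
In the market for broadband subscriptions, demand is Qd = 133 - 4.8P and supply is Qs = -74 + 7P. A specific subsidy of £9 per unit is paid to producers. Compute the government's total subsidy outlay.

Government cost = 39519/59

Pre-subsidy: 133 - 4.8P = -74 + 7P gives P* = 1035/59, Q* = 2879/59.
With the subsidy, sellers receive Ps = Pb + 9 for each unit, where Pb is the price buyers pay.
Supply in terms of Pb becomes Qs = -74 + 7(Pb + 9) = -11 + 7Pb. Setting this equal to demand: 133 - 4.8Pb = -11 + 7Pb, so Pb = 720/59.
Sellers receive Ps = 720/59 + 9 = 1251/59; Q' = 133 − 4.8·(720/59) = 4391/59.
Government outlay = subsidy × quantity = 9 × 4391/59 = 39519/59.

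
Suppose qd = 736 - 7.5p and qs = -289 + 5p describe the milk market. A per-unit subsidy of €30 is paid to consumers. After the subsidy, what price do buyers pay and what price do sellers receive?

Pre-subsidy: 736 - 7.5p = -289 + 5p gives p* = 82, q* = 121.
With the rebate, buyers effectively pay pb = ps − 30, where ps is the price sellers receive.
Demand in terms of ps becomes qd = 736 − 7.5(ps − 30) = 961 - 7.5ps. Setting this equal to supply: 961 - 7.5ps = -289 + 5ps, so ps = 100.
Buyers pay pb = 100 − 30 = 70; q' = -289 + 5·100 = 211.

Buyers pay €70; sellers receive €100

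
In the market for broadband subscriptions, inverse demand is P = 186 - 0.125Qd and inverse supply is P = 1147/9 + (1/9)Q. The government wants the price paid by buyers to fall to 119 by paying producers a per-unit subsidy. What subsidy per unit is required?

Required subsidy s = 68 per unit

At a buyer price of 119, quantity demanded is 1488 − 8·119 = 536.
Sellers supply 536 only when they receive Ps = 1147/9 + (1/9)·536 = 187.
s = Ps − Pb = 187 − 119 = 68.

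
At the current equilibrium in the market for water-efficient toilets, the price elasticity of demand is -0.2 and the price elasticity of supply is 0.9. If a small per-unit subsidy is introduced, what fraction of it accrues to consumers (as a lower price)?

For a small subsidy around the equilibrium, the benefit split depends on the relative slopes, which at a point are proportional to the elasticities.
Buyer share = εs/(εs + |εd|) = 0.9/(0.9 + 0.2) = 9/11; seller share = |εd|/(εs + |εd|) = 2/11.

Consumer share = 9/11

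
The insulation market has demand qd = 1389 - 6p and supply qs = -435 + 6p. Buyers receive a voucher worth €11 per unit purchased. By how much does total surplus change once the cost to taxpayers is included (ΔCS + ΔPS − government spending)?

Pre-subsidy: 1389 - 6p = -435 + 6p gives p* = 152, q* = 477.
With the rebate, buyers effectively pay pb = ps − 11, where ps is the price sellers receive.
Demand in terms of ps becomes qd = 1389 − 6(ps − 11) = 1455 - 6ps. Setting this equal to supply: 1455 - 6ps = -435 + 6ps, so ps = 157.5.
Buyers pay pb = 157.5 − 11 = 146.5; q' = -435 + 6·157.5 = 510.
ΔCS = ½(477 + 510)(152 − 146.5) = 2714.25; ΔPS = ½(477 + 510)(157.5 − 152) = 2714.25.
Government spending = 11 × 510 = 5610.
Net change = 2714.25 + 2714.25 − 5610 = -181.5. The loss equals the DWL triangle ½·11·33.

Net change in total surplus = -€181.5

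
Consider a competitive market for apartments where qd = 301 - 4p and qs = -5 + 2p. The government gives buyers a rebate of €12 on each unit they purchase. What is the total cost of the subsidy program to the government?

Government cost = €1356

Pre-subsidy: 301 - 4p = -5 + 2p gives p* = 51, q* = 97.
With the rebate, buyers effectively pay pb = ps − 12, where ps is the price sellers receive.
Demand in terms of ps becomes qd = 301 − 4(ps − 12) = 349 - 4ps. Setting this equal to supply: 349 - 4ps = -5 + 2ps, so ps = 59.
Buyers pay pb = 59 − 12 = 47; q' = -5 + 2·59 = 113.
Government outlay = subsidy × quantity = 12 × 113 = 1356.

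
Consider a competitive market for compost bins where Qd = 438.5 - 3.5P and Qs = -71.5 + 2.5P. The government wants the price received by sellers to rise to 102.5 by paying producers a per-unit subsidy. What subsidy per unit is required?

At a seller price of 102.5, quantity supplied is -71.5 + 2.5·102.5 = 184.75.
Buyers absorb 184.75 only when they pay Pb with 438.5 − 3.5·Pb = 184.75, i.e. Pb = 72.5.
s = Ps − Pb = 102.5 − 72.5 = 30.

Required subsidy s = 30 per unit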